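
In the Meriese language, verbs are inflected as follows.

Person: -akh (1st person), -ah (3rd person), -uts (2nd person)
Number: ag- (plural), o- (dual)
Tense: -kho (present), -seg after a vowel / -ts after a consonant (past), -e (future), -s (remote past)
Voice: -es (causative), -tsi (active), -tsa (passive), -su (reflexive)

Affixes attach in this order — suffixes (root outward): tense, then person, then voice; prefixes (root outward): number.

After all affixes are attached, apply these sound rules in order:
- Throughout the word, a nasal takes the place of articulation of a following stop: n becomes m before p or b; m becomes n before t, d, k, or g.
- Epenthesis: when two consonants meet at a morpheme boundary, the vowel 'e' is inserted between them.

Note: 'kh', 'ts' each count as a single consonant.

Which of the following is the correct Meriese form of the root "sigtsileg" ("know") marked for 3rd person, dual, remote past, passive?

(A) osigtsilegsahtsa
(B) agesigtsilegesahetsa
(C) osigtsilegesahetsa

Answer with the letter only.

Attach tense remote past -s → sigtsilegs.
Attach number dual o- → osigtsilegs.
Attach person 3rd person -ah → osigtsilegsah.
Attach voice passive -tsa → osigtsilegsahtsa.
Nasal assimilation: no change.
Apply epenthesis: osigtsilegsahtsa → osigtsilegesahetsa.
So the correct form is osigtsilegesahetsa, option (C).
(A) osigtsilegsahtsa is wrong: it fails to apply the sound rule(s).
(B) agesigtsilegesahetsa is wrong: it uses plural instead of dual for number.

C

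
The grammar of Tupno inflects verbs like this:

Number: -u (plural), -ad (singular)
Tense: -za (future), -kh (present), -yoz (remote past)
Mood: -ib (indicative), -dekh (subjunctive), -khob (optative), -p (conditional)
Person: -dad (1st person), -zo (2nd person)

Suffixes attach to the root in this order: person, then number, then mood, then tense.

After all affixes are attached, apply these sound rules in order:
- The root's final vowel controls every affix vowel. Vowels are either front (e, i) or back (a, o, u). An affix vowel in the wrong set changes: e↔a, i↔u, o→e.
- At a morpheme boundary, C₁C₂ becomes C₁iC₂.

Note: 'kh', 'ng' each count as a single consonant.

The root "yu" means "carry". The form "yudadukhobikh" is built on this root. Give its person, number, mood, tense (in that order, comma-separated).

Segment: yu-dad-u-khob-kh.
person: -dad → 1st person.
number: -u → plural.
mood: -khob → optative.
tense: -kh → present.

1st person, plural, optative, present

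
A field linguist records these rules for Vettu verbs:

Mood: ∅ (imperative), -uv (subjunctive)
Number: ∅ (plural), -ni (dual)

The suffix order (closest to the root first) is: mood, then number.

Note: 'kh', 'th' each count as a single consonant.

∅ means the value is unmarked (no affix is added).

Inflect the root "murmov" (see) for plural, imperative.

murmov

mood = imperative: zero marking, form stays murmov.
number = plural: zero marking, form stays murmov.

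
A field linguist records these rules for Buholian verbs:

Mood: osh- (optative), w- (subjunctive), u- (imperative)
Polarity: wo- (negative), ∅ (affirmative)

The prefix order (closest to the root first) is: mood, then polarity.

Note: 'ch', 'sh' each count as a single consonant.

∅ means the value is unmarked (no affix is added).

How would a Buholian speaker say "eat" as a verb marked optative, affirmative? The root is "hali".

Attach mood optative osh- → oshhali.
polarity = affirmative: zero marking, form stays oshhali.

oshhali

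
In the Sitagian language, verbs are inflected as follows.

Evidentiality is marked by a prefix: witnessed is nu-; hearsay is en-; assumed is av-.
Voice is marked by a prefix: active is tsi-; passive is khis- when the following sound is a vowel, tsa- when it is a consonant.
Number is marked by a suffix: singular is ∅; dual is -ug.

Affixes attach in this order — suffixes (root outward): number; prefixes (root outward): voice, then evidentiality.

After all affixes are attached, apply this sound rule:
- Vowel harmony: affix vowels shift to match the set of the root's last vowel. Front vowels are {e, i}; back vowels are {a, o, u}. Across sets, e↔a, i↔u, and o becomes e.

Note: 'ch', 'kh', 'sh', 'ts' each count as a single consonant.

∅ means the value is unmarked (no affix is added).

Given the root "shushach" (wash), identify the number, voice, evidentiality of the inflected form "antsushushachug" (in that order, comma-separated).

dual, active, hearsay

Segment: en-tsi-shushach-ug.
number: -ug → dual.
voice: tsi- → active.
evidentiality: en- → hearsay.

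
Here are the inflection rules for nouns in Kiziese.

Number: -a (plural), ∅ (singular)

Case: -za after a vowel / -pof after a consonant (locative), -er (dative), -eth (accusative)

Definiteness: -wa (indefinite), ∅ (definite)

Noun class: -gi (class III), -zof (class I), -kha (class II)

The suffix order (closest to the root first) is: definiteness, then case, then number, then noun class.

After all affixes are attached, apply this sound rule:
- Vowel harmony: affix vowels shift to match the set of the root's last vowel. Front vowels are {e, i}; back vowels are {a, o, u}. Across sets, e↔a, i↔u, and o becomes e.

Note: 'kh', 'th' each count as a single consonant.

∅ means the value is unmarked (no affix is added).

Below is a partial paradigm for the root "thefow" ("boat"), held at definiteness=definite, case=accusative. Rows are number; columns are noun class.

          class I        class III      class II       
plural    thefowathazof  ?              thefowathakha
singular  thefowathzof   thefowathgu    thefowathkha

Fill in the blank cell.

definiteness = definite: zero marking, form stays thefow.
Attach case accusative -eth → thefoweth.
Attach number plural -a → thefowetha.
Attach noun class class III -gi → thefowethagi.
Apply vowel harmony: thefowethagi → thefowathagu.

thefowathagu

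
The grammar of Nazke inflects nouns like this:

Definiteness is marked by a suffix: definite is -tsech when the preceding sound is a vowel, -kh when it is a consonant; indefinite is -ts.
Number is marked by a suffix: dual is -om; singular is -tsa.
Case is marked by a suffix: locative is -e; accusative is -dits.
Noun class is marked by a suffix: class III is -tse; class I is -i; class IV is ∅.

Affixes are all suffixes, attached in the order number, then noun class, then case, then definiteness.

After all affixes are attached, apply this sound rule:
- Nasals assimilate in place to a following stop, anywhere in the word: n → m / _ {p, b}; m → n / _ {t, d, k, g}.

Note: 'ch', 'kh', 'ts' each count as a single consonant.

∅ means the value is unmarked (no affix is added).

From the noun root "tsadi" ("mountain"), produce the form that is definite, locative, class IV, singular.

Attach number singular -tsa → tsaditsa.
noun class = class IV: zero marking, form stays tsaditsa.
Attach case locative -e → tsaditsae.
Attach definiteness definite -tsech (after vowel 'e') → tsaditsaetsech.
Nasal assimilation: no change.

tsaditsaetsech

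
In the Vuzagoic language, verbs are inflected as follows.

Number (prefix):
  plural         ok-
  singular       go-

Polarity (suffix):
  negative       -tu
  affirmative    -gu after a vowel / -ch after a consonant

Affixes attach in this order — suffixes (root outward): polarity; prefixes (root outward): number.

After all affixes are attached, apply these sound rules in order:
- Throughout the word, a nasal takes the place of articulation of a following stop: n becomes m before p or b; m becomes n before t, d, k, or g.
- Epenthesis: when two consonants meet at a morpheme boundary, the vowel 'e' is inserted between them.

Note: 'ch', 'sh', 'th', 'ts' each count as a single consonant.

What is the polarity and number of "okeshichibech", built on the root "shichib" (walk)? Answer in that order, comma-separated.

Segment: ok-shichib-ch.
polarity: -gu/ch → affirmative.
number: ok- → plural.

affirmative, plural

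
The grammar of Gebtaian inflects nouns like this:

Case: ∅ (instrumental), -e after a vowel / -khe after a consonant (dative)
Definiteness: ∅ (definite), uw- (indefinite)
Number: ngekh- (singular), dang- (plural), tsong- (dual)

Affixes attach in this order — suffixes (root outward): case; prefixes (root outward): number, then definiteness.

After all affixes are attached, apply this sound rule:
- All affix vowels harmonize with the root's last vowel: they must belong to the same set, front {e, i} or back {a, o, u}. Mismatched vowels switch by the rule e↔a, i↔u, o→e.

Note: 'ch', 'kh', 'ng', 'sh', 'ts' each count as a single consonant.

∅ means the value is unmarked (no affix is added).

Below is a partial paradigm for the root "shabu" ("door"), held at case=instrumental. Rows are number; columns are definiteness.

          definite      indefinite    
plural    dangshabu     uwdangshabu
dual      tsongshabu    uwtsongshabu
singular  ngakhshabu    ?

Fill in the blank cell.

Attach number singular ngekh- → ngekhshabu.
case = instrumental: zero marking, form stays ngekhshabu.
Attach definiteness indefinite uw- → uwngekhshabu.
Apply vowel harmony: uwngekhshabu → uwngakhshabu.

uwngakhshabu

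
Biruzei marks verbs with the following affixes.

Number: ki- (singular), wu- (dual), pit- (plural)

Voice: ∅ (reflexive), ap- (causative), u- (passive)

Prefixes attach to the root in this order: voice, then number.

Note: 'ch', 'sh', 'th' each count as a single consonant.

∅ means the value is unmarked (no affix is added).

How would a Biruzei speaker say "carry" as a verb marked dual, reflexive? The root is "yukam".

voice = reflexive: zero marking, form stays yukam.
Attach number dual wu- → wuyukam.

wuyukam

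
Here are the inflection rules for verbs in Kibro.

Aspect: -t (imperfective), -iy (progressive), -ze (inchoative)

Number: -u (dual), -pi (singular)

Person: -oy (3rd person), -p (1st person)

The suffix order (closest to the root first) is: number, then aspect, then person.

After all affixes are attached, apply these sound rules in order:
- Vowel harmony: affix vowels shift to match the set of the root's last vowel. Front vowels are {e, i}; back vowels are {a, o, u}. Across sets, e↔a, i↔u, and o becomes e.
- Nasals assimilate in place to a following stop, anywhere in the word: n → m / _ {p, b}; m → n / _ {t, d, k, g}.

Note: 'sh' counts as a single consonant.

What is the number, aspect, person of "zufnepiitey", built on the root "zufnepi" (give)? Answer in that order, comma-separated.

Segment: zufnepi-u-t-oy.
number: -u → dual.
aspect: -t → imperfective.
person: -oy → 3rd person.

dual, imperfective, 3rd person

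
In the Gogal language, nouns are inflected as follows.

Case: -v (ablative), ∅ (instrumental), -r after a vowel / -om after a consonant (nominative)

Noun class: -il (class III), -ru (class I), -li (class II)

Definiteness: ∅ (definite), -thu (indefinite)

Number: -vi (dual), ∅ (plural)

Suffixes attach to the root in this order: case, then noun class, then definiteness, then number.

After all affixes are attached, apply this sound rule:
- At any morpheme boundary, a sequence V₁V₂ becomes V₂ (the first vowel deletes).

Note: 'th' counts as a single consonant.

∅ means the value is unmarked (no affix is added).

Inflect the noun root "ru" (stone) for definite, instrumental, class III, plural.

ril

case = instrumental: zero marking, form stays ru.
Attach noun class class III -il → ruil.
definiteness = definite: zero marking, form stays ruil.
number = plural: zero marking, form stays ruil.
Apply vowel deletion: ruil → ril.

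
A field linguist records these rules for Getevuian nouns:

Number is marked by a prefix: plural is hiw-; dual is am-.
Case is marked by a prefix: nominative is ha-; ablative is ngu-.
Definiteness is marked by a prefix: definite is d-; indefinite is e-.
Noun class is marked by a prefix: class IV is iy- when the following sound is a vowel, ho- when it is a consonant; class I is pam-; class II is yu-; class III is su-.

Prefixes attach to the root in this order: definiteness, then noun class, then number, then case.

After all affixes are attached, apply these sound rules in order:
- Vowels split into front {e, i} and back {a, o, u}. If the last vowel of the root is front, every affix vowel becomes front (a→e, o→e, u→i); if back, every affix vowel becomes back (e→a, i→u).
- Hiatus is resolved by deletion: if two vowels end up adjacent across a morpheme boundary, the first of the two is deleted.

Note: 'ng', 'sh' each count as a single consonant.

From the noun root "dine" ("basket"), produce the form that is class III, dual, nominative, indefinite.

hemsedine

Attach definiteness indefinite e- → edine.
Attach noun class class III su- → suedine.
Attach number dual am- → amsuedine.
Attach case nominative ha- → haamsuedine.
Apply vowel harmony: haamsuedine → heemsiedine.
Apply vowel deletion: heemsiedine → hemsedine.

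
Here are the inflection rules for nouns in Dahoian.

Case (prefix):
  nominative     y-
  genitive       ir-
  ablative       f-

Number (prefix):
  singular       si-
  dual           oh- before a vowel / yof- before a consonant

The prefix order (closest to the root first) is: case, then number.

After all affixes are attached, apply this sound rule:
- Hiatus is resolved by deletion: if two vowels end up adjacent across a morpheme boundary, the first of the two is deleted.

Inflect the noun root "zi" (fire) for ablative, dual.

Attach case ablative f- → fzi.
Attach number dual yof- (before consonant 'f') → yoffzi.
Vowel deletion: no change.

yoffzi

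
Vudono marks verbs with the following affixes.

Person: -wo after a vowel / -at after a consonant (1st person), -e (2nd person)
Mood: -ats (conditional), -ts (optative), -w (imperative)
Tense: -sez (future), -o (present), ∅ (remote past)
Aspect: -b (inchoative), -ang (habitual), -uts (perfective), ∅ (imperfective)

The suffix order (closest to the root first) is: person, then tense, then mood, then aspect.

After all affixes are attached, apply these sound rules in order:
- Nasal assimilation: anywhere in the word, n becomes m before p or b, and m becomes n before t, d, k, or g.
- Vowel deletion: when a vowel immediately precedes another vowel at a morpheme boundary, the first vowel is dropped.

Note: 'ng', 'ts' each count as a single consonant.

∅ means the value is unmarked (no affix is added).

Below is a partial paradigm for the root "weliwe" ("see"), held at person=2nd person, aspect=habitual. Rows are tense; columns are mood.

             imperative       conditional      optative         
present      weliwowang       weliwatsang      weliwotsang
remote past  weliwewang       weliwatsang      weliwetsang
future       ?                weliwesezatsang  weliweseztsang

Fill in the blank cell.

Attach person 2nd person -e → weliwee.
Attach tense future -sez → weliweesez.
Attach mood imperative -w → weliweesezw.
Attach aspect habitual -ang → weliweesezwang.
Nasal assimilation: no change.
Apply vowel deletion: weliweesezwang → weliwesezwang.

weliwesezwang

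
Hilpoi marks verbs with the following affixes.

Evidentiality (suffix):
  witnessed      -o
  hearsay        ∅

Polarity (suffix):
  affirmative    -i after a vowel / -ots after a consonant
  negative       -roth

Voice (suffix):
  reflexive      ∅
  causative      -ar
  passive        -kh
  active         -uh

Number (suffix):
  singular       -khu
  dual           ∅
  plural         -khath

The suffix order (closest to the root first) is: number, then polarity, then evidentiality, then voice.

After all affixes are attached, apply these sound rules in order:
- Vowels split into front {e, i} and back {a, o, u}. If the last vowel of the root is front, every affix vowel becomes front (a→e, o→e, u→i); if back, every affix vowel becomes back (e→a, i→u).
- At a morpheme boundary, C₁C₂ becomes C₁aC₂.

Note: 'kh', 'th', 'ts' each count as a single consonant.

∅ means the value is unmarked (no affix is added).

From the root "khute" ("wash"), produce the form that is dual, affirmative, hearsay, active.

number = dual: zero marking, form stays khute.
Attach polarity affirmative -i (after vowel 'e') → khutei.
evidentiality = hearsay: zero marking, form stays khutei.
Attach voice active -uh → khuteiuh.
Apply vowel harmony: khuteiuh → khuteiih.
Epenthesis: no change.

khuteiih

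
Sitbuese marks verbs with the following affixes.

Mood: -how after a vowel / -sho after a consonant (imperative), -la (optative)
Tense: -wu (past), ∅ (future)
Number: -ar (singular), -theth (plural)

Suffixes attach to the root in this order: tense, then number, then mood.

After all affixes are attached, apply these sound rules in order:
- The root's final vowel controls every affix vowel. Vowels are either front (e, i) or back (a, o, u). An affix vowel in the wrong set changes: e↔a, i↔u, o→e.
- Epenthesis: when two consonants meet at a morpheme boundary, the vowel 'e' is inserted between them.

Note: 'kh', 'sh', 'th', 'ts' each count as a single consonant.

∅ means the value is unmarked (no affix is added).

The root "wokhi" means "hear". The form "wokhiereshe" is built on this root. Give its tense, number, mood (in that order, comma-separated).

future, singular, imperative

Segment: wokhi-ar-sho.
tense: ∅ → future.
number: -ar → singular.
mood: -how/sho → imperative.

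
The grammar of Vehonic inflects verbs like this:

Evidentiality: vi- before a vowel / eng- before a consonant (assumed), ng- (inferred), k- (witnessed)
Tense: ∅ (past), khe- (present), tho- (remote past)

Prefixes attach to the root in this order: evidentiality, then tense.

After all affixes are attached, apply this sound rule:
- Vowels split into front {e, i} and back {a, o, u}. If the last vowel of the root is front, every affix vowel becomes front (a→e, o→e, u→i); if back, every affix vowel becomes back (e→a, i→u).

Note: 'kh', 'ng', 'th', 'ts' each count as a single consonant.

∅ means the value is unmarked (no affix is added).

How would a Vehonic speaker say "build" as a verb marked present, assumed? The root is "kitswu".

Attach evidentiality assumed eng- (before consonant 'k') → engkitswu.
Attach tense present khe- → kheengkitswu.
Apply vowel harmony: kheengkitswu → khaangkitswu.

khaangkitswu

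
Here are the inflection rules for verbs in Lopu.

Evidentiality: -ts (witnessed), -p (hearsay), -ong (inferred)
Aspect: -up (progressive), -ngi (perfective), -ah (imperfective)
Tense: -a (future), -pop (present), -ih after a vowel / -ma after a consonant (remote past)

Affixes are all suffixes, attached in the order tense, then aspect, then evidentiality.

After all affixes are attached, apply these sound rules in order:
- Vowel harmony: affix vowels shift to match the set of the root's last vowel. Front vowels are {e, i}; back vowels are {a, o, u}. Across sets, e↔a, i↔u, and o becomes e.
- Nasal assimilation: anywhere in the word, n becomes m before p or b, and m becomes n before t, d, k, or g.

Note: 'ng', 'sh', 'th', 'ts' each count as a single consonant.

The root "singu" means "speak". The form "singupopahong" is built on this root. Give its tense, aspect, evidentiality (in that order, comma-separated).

Segment: singu-pop-ah-ong.
tense: -pop → present.
aspect: -ah → imperfective.
evidentiality: -ong → inferred.

present, imperfective, inferred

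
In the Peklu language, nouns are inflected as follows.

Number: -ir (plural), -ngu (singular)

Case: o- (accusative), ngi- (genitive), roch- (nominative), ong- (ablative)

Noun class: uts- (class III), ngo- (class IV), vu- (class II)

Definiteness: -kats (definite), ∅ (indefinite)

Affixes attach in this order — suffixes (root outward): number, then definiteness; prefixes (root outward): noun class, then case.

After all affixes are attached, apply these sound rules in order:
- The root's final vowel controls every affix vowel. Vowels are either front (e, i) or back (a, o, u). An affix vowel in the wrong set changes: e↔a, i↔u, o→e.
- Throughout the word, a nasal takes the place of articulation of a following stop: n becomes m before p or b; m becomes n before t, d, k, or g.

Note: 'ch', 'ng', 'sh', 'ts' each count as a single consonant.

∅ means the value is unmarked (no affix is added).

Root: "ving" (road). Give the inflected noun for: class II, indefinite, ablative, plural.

Attach noun class class II vu- → vuving.
Attach number plural -ir → vuvingir.
Attach case ablative ong- → ongvuvingir.
definiteness = indefinite: zero marking, form stays ongvuvingir.
Apply vowel harmony: ongvuvingir → engvivingir.
Nasal assimilation: no change.

engvivingir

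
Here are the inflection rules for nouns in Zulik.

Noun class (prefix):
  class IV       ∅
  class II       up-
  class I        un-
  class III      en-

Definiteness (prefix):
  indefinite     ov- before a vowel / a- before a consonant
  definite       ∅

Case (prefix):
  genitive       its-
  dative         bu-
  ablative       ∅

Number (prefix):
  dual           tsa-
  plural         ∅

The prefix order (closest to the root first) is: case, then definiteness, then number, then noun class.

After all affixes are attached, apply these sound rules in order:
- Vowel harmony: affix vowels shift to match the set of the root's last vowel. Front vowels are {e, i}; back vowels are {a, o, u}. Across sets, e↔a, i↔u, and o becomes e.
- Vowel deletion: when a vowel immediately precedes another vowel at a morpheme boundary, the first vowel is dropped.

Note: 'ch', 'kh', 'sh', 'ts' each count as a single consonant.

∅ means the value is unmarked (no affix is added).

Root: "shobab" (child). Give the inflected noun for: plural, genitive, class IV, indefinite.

ovutsshobab

Attach case genitive its- → itsshobab.
Attach definiteness indefinite ov- (before vowel 'i') → ovitsshobab.
number = plural: zero marking, form stays ovitsshobab.
noun class = class IV: zero marking, form stays ovitsshobab.
Apply vowel harmony: ovitsshobab → ovutsshobab.
Vowel deletion: no change.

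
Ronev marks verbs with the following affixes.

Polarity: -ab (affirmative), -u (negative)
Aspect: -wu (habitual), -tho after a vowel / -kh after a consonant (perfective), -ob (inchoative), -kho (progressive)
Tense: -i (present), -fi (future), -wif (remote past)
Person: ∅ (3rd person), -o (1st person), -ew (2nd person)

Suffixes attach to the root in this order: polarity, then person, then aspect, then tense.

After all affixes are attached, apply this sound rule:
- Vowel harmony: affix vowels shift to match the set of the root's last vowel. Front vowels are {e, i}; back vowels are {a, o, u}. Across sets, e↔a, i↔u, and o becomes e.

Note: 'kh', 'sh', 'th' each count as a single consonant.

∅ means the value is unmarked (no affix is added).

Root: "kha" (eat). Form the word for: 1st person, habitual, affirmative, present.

khaabowuu

Attach polarity affirmative -ab → khaab.
Attach person 1st person -o → khaabo.
Attach aspect habitual -wu → khaabowu.
Attach tense present -i → khaabowui.
Apply vowel harmony: khaabowui → khaabowuu.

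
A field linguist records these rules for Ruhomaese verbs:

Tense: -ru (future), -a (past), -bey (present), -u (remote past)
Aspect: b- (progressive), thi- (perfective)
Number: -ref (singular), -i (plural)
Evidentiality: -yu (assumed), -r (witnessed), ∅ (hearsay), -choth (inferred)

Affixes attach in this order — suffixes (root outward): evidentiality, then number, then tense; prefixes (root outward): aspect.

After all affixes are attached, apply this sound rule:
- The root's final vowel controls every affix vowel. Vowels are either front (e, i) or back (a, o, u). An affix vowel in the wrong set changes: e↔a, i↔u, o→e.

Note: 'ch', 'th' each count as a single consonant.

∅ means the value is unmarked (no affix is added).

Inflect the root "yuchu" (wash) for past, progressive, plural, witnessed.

byuchurua

Attach evidentiality witnessed -r → yuchur.
Attach number plural -i → yuchuri.
Attach aspect progressive b- → byuchuri.
Attach tense past -a → byuchuria.
Apply vowel harmony: byuchuria → byuchurua.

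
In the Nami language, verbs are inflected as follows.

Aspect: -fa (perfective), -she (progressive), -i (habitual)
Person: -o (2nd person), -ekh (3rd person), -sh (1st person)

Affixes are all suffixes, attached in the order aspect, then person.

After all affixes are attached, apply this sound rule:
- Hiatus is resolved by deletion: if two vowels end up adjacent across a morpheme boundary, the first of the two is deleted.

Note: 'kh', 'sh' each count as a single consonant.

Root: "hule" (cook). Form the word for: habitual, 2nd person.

Attach aspect habitual -i → hulei.
Attach person 2nd person -o → huleio.
Apply vowel deletion: huleio → hulo.

hulo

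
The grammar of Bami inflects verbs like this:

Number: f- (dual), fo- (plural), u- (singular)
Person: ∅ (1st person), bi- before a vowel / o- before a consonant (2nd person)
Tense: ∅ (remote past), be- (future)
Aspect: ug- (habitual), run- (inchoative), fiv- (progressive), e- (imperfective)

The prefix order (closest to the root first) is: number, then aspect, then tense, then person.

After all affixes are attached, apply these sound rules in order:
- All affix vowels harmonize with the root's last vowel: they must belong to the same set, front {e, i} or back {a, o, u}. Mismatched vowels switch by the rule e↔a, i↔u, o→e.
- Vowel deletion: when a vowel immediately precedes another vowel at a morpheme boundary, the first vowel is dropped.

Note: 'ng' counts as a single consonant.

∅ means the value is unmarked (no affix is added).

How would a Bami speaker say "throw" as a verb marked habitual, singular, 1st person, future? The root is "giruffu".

bugugiruffu

Attach number singular u- → ugiruffu.
Attach aspect habitual ug- → ugugiruffu.
Attach tense future be- → beugugiruffu.
person = 1st person: zero marking, form stays beugugiruffu.
Apply vowel harmony: beugugiruffu → baugugiruffu.
Apply vowel deletion: baugugiruffu → bugugiruffu.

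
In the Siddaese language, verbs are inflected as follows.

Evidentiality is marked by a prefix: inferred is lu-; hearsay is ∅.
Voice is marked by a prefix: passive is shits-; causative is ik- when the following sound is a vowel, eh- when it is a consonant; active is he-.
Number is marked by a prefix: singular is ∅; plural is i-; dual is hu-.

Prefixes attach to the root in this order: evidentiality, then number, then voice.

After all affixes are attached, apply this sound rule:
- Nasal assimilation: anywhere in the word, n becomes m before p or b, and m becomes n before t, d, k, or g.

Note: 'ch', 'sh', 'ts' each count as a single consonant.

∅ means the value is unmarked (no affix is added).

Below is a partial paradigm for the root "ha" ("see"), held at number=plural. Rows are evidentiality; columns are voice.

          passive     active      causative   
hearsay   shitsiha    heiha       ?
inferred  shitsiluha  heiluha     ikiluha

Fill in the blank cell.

evidentiality = hearsay: zero marking, form stays ha.
Attach number plural i- → iha.
Attach voice causative ik- (before vowel 'i') → ikiha.
Nasal assimilation: no change.

ikiha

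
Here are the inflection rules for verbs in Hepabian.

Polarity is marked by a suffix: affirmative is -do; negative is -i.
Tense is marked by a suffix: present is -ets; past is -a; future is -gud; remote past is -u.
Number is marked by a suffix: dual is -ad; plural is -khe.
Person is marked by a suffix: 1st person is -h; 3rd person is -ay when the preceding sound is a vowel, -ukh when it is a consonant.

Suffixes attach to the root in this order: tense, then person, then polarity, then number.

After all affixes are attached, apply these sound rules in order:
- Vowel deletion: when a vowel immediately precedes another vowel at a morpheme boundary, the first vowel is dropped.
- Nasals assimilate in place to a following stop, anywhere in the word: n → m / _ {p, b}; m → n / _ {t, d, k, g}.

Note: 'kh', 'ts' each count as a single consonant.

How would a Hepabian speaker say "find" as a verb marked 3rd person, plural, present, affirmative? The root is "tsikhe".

Attach tense present -ets → tsikheets.
Attach person 3rd person -ukh (after consonant 'ts') → tsikheetsukh.
Attach polarity affirmative -do → tsikheetsukhdo.
Attach number plural -khe → tsikheetsukhdokhe.
Apply vowel deletion: tsikheetsukhdokhe → tsikhetsukhdokhe.
Nasal assimilation: no change.

tsikhetsukhdokhe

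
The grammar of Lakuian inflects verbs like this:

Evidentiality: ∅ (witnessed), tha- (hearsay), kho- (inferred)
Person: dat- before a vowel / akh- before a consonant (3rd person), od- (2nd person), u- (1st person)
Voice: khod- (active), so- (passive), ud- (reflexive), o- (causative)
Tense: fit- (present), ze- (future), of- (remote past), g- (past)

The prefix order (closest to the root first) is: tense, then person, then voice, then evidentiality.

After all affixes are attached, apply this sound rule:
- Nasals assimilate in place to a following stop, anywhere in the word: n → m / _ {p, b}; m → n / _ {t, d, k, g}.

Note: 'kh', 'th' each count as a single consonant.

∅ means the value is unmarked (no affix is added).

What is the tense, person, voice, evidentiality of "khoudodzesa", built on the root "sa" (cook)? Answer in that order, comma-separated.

Segment: kho-ud-od-ze-sa.
tense: ze- → future.
person: od- → 2nd person.
voice: ud- → reflexive.
evidentiality: kho- → inferred.

future, 2nd person, reflexive, inferred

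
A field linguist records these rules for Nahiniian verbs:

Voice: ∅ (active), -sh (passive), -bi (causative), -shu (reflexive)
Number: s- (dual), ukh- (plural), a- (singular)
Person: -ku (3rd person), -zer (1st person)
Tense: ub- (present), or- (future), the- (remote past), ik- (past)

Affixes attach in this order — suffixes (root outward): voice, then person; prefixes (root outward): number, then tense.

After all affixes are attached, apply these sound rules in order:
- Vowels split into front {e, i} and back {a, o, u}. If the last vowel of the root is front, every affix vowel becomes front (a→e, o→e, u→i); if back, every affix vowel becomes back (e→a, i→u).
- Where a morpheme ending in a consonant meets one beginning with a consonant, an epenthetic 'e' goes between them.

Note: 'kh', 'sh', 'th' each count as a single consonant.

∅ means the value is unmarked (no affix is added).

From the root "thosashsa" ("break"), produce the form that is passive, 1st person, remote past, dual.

thasethosashsashezar

Attach voice passive -sh → thosashsash.
Attach number dual s- → sthosashsash.
Attach person 1st person -zer → sthosashsashzer.
Attach tense remote past the- → thesthosashsashzer.
Apply vowel harmony: thesthosashsashzer → thasthosashsashzar.
Apply epenthesis: thasthosashsashzar → thasethosashsashezar.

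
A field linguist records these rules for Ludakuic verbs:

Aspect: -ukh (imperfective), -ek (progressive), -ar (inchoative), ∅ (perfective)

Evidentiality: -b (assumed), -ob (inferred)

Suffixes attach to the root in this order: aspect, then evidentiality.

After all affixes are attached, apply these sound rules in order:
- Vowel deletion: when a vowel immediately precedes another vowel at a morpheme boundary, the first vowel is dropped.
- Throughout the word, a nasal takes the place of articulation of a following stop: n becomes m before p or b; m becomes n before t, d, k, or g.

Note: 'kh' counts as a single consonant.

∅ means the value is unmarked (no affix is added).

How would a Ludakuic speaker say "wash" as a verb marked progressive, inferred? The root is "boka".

Attach aspect progressive -ek → bokaek.
Attach evidentiality inferred -ob → bokaekob.
Apply vowel deletion: bokaekob → bokekob.
Nasal assimilation: no change.

bokekob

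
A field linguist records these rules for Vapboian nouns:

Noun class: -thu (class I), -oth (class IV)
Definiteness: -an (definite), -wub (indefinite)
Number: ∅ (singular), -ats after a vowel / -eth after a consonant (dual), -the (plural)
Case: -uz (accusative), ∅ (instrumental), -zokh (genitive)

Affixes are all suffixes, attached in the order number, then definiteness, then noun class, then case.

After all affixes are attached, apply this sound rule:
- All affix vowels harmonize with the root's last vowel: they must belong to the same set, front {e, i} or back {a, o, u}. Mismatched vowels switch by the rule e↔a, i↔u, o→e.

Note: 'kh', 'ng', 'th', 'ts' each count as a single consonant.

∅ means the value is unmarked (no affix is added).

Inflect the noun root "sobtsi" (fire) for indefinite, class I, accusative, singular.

sobtsiwibthiiz

number = singular: zero marking, form stays sobtsi.
Attach definiteness indefinite -wub → sobtsiwub.
Attach noun class class I -thu → sobtsiwubthu.
Attach case accusative -uz → sobtsiwubthuuz.
Apply vowel harmony: sobtsiwubthuuz → sobtsiwibthiiz.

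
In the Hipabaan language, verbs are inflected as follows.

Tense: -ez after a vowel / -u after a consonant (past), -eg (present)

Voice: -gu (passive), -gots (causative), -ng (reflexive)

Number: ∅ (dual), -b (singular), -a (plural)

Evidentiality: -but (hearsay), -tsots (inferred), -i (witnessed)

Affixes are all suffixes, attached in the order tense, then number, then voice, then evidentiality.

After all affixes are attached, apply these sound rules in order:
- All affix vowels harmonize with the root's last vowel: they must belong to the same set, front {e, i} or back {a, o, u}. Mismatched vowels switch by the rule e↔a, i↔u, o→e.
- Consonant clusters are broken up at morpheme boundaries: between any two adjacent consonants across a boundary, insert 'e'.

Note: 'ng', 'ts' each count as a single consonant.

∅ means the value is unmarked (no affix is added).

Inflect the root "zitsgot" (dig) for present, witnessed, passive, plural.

Attach tense present -eg → zitsgoteg.
Attach number plural -a → zitsgotega.
Attach voice passive -gu → zitsgotegagu.
Attach evidentiality witnessed -i → zitsgotegagui.
Apply vowel harmony: zitsgotegagui → zitsgotagaguu.
Epenthesis: no change.

zitsgotagaguu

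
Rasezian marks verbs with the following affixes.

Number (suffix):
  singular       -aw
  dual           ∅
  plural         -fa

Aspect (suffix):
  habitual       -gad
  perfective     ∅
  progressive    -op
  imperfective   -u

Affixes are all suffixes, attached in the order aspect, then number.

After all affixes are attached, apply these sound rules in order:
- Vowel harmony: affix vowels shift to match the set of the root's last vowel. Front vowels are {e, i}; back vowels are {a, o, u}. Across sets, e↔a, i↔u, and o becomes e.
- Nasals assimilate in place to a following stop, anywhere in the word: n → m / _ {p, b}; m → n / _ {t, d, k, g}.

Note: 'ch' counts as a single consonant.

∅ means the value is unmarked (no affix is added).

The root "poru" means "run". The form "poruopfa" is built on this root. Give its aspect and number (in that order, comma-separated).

Segment: poru-op-fa.
aspect: -op → progressive.
number: -fa → plural.

progressive, plural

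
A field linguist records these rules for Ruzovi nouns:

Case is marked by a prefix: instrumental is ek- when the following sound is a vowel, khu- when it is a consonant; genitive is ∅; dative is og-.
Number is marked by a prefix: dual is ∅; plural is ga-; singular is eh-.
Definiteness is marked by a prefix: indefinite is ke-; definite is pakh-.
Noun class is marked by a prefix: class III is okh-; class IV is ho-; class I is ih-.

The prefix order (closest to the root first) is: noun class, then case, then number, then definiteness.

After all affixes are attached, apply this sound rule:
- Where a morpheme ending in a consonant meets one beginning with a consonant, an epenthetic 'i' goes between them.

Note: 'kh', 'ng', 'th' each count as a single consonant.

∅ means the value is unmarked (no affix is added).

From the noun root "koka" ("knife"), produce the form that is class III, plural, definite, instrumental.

Attach noun class class III okh- → okhkoka.
Attach case instrumental ek- (before vowel 'o') → ekokhkoka.
Attach number plural ga- → gaekokhkoka.
Attach definiteness definite pakh- → pakhgaekokhkoka.
Apply epenthesis: pakhgaekokhkoka → pakhigaekokhikoka.

pakhigaekokhikoka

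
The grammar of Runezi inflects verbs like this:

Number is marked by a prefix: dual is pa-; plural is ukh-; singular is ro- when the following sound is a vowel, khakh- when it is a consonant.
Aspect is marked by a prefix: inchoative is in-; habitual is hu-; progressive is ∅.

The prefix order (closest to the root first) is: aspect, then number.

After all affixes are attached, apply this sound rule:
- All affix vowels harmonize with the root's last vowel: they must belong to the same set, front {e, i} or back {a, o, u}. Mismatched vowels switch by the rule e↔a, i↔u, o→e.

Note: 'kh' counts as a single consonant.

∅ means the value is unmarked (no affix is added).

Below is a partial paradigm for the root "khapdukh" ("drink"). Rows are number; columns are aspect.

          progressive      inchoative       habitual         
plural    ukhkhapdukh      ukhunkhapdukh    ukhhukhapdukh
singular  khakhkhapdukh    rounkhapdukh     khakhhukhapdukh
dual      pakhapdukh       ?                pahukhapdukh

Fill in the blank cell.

Attach aspect inchoative in- → inkhapdukh.
Attach number dual pa- → painkhapdukh.
Apply vowel harmony: painkhapdukh → paunkhapdukh.

paunkhapdukh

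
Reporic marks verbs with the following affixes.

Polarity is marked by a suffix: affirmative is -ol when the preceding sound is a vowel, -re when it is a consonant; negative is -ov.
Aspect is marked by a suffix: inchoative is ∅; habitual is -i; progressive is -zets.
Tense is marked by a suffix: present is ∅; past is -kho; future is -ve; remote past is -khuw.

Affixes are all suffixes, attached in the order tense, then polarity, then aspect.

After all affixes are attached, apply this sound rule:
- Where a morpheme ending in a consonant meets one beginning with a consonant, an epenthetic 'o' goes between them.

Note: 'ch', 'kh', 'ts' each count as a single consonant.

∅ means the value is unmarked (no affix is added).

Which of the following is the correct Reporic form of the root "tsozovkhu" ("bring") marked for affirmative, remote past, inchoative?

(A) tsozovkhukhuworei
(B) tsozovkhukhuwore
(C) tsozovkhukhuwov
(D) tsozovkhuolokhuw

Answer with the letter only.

Attach tense remote past -khuw → tsozovkhukhuw.
Attach polarity affirmative -re (after consonant 'w') → tsozovkhukhuwre.
aspect = inchoative: zero marking, form stays tsozovkhukhuwre.
Apply epenthesis: tsozovkhukhuwre → tsozovkhukhuwore.
So the correct form is tsozovkhukhuwore, option (B).
(D) tsozovkhuolokhuw is wrong: it has the affixes in the wrong order.
(C) tsozovkhukhuwov is wrong: it uses negative instead of affirmative for polarity.
(A) tsozovkhukhuworei is wrong: it uses habitual instead of inchoative for aspect.

B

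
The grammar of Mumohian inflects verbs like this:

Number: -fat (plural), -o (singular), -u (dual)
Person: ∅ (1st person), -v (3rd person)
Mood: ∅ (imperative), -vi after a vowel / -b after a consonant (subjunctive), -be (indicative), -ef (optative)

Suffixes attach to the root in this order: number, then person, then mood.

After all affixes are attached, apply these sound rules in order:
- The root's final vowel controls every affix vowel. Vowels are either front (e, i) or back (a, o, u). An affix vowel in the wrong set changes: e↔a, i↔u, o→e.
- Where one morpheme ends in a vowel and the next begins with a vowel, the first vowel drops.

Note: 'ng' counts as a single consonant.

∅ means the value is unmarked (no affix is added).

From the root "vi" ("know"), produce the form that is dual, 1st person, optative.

vef

Attach number dual -u → viu.
person = 1st person: zero marking, form stays viu.
Attach mood optative -ef → viuef.
Apply vowel harmony: viuef → viief.
Apply vowel deletion: viief → vef.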